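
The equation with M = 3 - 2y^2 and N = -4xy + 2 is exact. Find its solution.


Check exactness: ∂M/∂y = -4y and ∂N/∂x = -4y; equal, so the equation is exact.
Integrate M with respect to x (treating y as constant): ∫M dx = 3x - 2xy^2 + h(y).
Differentiate w.r.t. y and set equal to N: the x-dependent terms already match, leaving h'(y) = 2. Integrate: h(y) = 2y.
So F(x,y) = 3x - 2xy^2 + 2y.
General solution: 3x - 2xy^2 + 2y = C.


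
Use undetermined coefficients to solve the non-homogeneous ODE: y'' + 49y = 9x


Homogeneous: r² + 49 = 0 ⇒ r = ±7i, y_h = C₁cos(7x) + C₂sin(7x).
Polynomial forcing; try y_p = Ax + B. Then y_p'' + 49 y_p = 49(Ax + B) = 9x, so B = 0 and A = 9/49.
General solution: y = C₁cos(7x) + C₂sin(7x) + (9/49)x.


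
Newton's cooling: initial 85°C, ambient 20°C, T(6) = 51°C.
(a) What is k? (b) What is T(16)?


Newton's law: T(t) = T_a + (T₀ - T_a)e^(-kt).
(a) Use T(6) = 51: (51 - 20)/(85 - 20) = e^(-k·6), so k = -ln(0.477)/6 ≈ 0.1234.
(b) Apply k to t = 16: T(16) = 20 + (65)e^(-1.974) ≈ 29.0°C.


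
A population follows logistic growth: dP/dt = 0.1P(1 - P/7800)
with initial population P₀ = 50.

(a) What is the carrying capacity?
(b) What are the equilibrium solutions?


Logistic ODE dP/dt = 0.1P(1 - P/7800) has equilibria where dP/dt = 0, i.e. P = 0 or P = 7800.
The coefficient (1 - P/K) = 0 when P = K, identifying K = 7800 as the carrying capacity.
(a) K = 7800; (b) equilibria P = 0 and P = 7800.


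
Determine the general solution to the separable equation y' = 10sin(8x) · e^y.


Separate: e^(-y) dy = 10sin(8x) dx.
Integrate: -e^(-y) = -(5/4)cos(8x) + C₀.
Rearrange: e^(-y) = (5/4)cos(8x) + C.


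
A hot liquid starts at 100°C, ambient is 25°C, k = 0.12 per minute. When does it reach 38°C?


From T(t) = T_a + (T₀ - T_a)e^(-kt), set T(t) = 38:
(38 - 25) / (100 - 25) = e^(-0.12t), so t = -ln(0.173)/0.12 ≈ 14.6 minutes.


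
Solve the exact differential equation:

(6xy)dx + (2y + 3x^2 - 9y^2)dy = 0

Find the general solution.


Check exactness: ∂M/∂y = 6x and ∂N/∂x = 6x; equal, so the equation is exact.
Integrate M with respect to x (treating y as constant): ∫M dx = 3x^2y + h(y).
Differentiate w.r.t. y and set equal to N: the x-dependent terms already match, leaving h'(y) = 2y - 9y^2. Integrate: h(y) = y^2 - 3y^3.
So F(x,y) = y^2 + 3x^2y - 3y^3.
General solution: y^2 + 3x^2y - 3y^3 = C.


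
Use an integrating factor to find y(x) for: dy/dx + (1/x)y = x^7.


P(x) = 1/x ⇒ μ = x^1.
(x^1 y)' = x^8 ⇒ x^1 y = x^9/(9) + C.
Solve for y: y = (1/9)x^8 + C/x^1.


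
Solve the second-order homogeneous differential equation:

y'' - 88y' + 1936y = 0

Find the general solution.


Characteristic equation: r² - 88r + 1936 = 0, i.e. (r - 44)² = 0.
Repeated root r = 44; include an x factor for the second linearly independent solution.
General solution: y = (C₁ + C₂x)e^(44x).


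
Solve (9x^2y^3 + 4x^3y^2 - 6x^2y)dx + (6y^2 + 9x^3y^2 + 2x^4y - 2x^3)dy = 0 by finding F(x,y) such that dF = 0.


Check exactness: ∂M/∂y = 27x^2y^2 + 8x^3y - 6x^2 and ∂N/∂x = 27x^2y^2 + 8x^3y - 6x^2; equal, so the equation is exact.
Integrate M with respect to x (treating y as constant): ∫M dx = 3x^3y^3 + x^4y^2 - 2x^3y + h(y).
Differentiate w.r.t. y and set equal to N: the x-dependent terms already match, leaving h'(y) = 6y^2. Integrate: h(y) = 2y^3.
So F(x,y) = 2y^3 + 3x^3y^3 + x^4y^2 - 2x^3y.
General solution: 2y^3 + 3x^3y^3 + x^4y^2 - 2x^3y = C.


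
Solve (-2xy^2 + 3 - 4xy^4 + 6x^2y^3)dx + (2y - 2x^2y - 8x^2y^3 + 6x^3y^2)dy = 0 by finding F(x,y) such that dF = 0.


Check exactness: ∂M/∂y = -4xy - 16xy^3 + 18x^2y^2 and ∂N/∂x = -4xy - 16xy^3 + 18x^2y^2; equal, so the equation is exact.
Integrate M with respect to x (treating y as constant): ∫M dx = -x^2y^2 + 3x - 2x^2y^4 + 2x^3y^3 + h(y).
Differentiate w.r.t. y and set equal to N: the x-dependent terms already match, leaving h'(y) = 2y. Integrate: h(y) = y^2.
So F(x,y) = y^2 - x^2y^2 + 3x - 2x^2y^4 + 2x^3y^3.
General solution: y^2 - x^2y^2 + 3x - 2x^2y^4 + 2x^3y^3 = C.


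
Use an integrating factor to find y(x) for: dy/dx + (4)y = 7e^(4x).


P(x) = 4 ⇒ μ = e^(4x).
(μ y)' = 7e^(8x) ⇒ μ y = (7/8)e^(8x) + C.
Divide by μ: y = (7/8)e^(4x) + Ce^(-4x).


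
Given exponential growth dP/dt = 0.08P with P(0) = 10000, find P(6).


The ODE dP/dt = 0.08P has solution P(t) = P(0)e^(0.08t).
Substitute P(0) = 10000 and t = 6: P(6) = 10000 e^(0.48) ≈ 16161.


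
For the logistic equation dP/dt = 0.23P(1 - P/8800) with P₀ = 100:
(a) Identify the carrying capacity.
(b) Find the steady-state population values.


Logistic ODE dP/dt = 0.23P(1 - P/8800) has equilibria where dP/dt = 0, i.e. P = 0 or P = 8800.
The coefficient (1 - P/K) = 0 when P = K, identifying K = 8800 as the carrying capacity.
(a) K = 8800; (b) equilibria P = 0 and P = 8800.


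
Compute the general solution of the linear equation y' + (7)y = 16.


P(x) = 7, Q(x) = 16; integrating factor μ = e^(7x).
(μ y)' = 16e^(7x) ⇒ μ y = (16/7)e^(7x) + C.
Divide by μ: y = 16/7 + Ce^(-7x).


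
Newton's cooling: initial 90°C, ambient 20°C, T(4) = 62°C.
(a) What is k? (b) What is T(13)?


Newton's law: T(t) = T_a + (T₀ - T_a)e^(-kt).
(a) Use T(4) = 62: (62 - 20)/(90 - 20) = e^(-k·4), so k = -ln(0.600)/4 ≈ 0.1277.
(b) Apply k to t = 13: T(13) = 20 + (70)e^(-1.660) ≈ 33.3°C.


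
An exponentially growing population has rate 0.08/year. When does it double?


Exponential growth: P(t) = P₀ e^(0.08t). Set P(t)/P₀ = 2: e^(0.08t) = 2.
Solve: t = ln(2)/0.08 ≈ 8.66 years.


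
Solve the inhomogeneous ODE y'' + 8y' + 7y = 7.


Characteristic roots of r² + 8r + 7 = 0 are -1, -7.
y_h = C₁e^(-x) + C₂e^(-7x).
Constant forcing; try y_p = A. Then 7A = 7 ⇒ A = 1.
General solution: y = C₁e^(-x) + C₂e^(-7x) + 1.


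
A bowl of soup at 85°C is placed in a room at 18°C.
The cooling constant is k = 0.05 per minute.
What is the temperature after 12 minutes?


Newton's law: dT/dt = -k(T - T_a) has solution T(t) = T_a + (T₀ - T_a)e^(-kt).
Plug in T_a = 18, T₀ = 85, k = 0.05, t = 12: T(12) = 18 + (67)e^(-0.60) ≈ 54.8°C.


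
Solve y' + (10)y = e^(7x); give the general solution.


P(x) = 10 ⇒ μ = e^(10x).
(μ y)' = e^(17x) ⇒ μ y = e^(17x)/17 + C.
Divide by μ: y = (1/17)e^(7x) + Ce^(-10x).


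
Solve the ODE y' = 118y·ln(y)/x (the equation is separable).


Separate: dy/[y ln(y)] = 118 dx/x.
Substitute u = ln(y): du/u = 118 dx/x.
Integrate: ln|ln(y)| = 118ln|x| + C₀, hence ln(y) = C·x^118.


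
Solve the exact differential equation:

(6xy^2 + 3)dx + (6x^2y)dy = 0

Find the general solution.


Check exactness: ∂M/∂y = 12xy and ∂N/∂x = 12xy; equal, so the equation is exact.
Integrate M with respect to x (treating y as constant): ∫M dx = 3x^2y^2 + 3x + h(y).
Differentiate w.r.t. y and set equal to N: all terms match, so h'(y) = 0 and h is a constant absorbed into C.
General solution: 3x^2y^2 + 3x = C.


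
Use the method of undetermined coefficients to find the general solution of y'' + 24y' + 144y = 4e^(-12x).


Characteristic polynomial (r + 12)² = 0; repeated root r = -12.
y_h = (C₁ + C₂x)e^(-12x). Forcing matches the repeated root (resonance), so try y_p = Ax² e^(-12x).
Substitute and solve for A: 2A = 4, so A = 2.
General solution: y = (C₁ + C₂x + 2x²)e^(-12x).


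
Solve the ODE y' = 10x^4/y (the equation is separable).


Separate variables: y dy = 10x^4 dx.
Integrate both sides: y²/2 = 2x^5 + C₀.
Multiply by 2: y² = 4x^5 + C.


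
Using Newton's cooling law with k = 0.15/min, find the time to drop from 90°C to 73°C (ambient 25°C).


From T(t) = T_a + (T₀ - T_a)e^(-kt), set T(t) = 73:
(73 - 25) / (90 - 25) = e^(-0.15t), so t = -ln(0.738)/0.15 ≈ 2.0 minutes.


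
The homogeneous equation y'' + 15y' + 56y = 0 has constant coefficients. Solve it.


Characteristic equation: r² + 15r + 56 = 0.
Factor: (r + 8)(r + 7) = 0 ⇒ r = -8, -7 (distinct real).
General solution: y = C₁e^(-8x) + C₂e^(-7x).


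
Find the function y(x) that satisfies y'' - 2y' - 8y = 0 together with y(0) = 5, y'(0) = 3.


Characteristic roots of r² - 2r - 8 = 0 are 4, -2.
General solution y = c₁ e^(4x) + c₂ e^(-2x).
Apply y(0) = 5: c₁ + c₂ = 5. Apply y'(0) = 3: 4 c₁ - 2 c₂ = 3.
Solve: c₁ = 13/6, c₂ = 17/6.
Particular solution: y = (13/6)e^(4x) + (17/6)e^(-2x).


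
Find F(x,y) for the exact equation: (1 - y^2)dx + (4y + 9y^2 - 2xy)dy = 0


Check exactness: ∂M/∂y = -2y and ∂N/∂x = -2y; equal, so the equation is exact.
Integrate M with respect to x (treating y as constant): ∫M dx = x - xy^2 + h(y).
Differentiate w.r.t. y and set equal to N: the x-dependent terms already match, leaving h'(y) = 4y + 9y^2. Integrate: h(y) = 2y^2 + 3y^3.
So F(x,y) = 2y^2 + 3y^3 + x - xy^2.
General solution: 2y^2 + 3y^3 + x - xy^2 = C.


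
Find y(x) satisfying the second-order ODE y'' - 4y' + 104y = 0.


Characteristic equation: r² - 4r + 104 = 0.
Discriminant is negative; roots r = 2 ± 10i (complex conjugate pair).
General solution uses e^(α x)(C₁ cos(β x) + C₂ sin(β x)): y = e^(2x)(C₁cos(10x) + C₂sin(10x)).


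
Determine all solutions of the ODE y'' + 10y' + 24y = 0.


Characteristic equation: r² + 10r + 24 = 0.
Factor: (r + 4)(r + 6) = 0 ⇒ r = -4, -6 (distinct real).
General solution: y = C₁e^(-4x) + C₂e^(-6x).


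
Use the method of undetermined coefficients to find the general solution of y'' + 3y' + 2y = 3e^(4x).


Characteristic roots of r² + 3r + 2 = 0 are -1, -2.
y_h = C₁e^(-x) + C₂e^(-2x).
Forcing exponent 4 is not a characteristic root; try y_p = Ae^(4x).
Substitute: A·(16 + (3)·4 + (2)) = A·30 = 3, so A = 1/10.
General solution: y = C₁e^(-x) + C₂e^(-2x) + (1/10)e^(4x).


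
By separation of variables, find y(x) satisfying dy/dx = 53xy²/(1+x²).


Separate: dy/y² = 53x/(1+x²) dx.
Integrate LHS: ∫ dy/y² = -1/y.
Integrate RHS via u = 1+x²: (53/2)ln(1+x²) + C.
Result: -1/y = (53/2)ln(1+x²) + C.


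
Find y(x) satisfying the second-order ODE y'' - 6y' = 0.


Characteristic equation: r² - 6r = 0.
Factor: (r - 0)(r - 6) = 0 ⇒ r = 0, 6 (distinct real).
General solution: y = C₁ + C₂e^(6x).


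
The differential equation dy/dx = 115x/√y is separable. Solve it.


Separate: √y dy = 115x dx.
Integrate: (2/3)y^(3/2) = (115/2)x² + C.


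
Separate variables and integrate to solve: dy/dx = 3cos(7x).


g(y) = 1, so integrate directly: y = ∫ 3cos(7x) dx = (3/7)sin(7x) + C.


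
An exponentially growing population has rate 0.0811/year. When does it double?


Exponential growth: P(t) = P₀ e^(0.0811t). Set P(t)/P₀ = 2: e^(0.0811t) = 2.
Solve: t = ln(2)/0.0811 ≈ 8.55 years.


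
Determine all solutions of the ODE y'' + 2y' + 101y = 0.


Characteristic equation: r² + 2r + 101 = 0.
Discriminant is negative; roots r = -1 ± 10i (complex conjugate pair).
General solution uses e^(α x)(C₁ cos(β x) + C₂ sin(β x)): y = e^(-x)(C₁cos(10x) + C₂sin(10x)).


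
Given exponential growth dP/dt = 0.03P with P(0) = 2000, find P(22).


The ODE dP/dt = 0.03P has solution P(t) = P(0)e^(0.03t).
Substitute P(0) = 2000 and t = 22: P(22) = 2000 e^(0.66) ≈ 3870.


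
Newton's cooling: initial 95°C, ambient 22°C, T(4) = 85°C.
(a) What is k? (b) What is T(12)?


Newton's law: T(t) = T_a + (T₀ - T_a)e^(-kt).
(a) Use T(4) = 85: (85 - 22)/(95 - 22) = e^(-k·4), so k = -ln(0.863)/4 ≈ 0.0368.
(b) Apply k to t = 12: T(12) = 22 + (73)e^(-0.442) ≈ 68.9°C.


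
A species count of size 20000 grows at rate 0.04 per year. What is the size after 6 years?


The ODE dP/dt = 0.04P has solution P(t) = P(0)e^(0.04t).
Substitute P(0) = 20000 and t = 6: P(6) = 20000 e^(0.24) ≈ 25425.


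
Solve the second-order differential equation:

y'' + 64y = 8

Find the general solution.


Homogeneous part: r² + 64 = 0 ⇒ r = ±8i, so y_h = C₁cos(8x) + C₂sin(8x).
Try constant y_p = A; plug in: 64A = 8 ⇒ A = 1/8.
General solution: y = C₁cos(8x) + C₂sin(8x) + 1/8.


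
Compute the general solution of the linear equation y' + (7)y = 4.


P(x) = 7, Q(x) = 4; integrating factor μ = e^(7x).
(μ y)' = 4e^(7x) ⇒ μ y = (4/7)e^(7x) + C.
Divide by μ: y = 4/7 + Ce^(-7x).


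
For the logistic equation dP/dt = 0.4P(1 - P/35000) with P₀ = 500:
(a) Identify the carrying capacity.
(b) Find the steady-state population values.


Logistic ODE dP/dt = 0.4P(1 - P/35000) has equilibria where dP/dt = 0, i.e. P = 0 or P = 35000.
The coefficient (1 - P/K) = 0 when P = K, identifying K = 35000 as the carrying capacity.
(a) K = 35000; (b) equilibria P = 0 and P = 35000.


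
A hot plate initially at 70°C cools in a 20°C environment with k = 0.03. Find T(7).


Newton's law: dT/dt = -k(T - T_a) has solution T(t) = T_a + (T₀ - T_a)e^(-kt).
Plug in T_a = 20, T₀ = 70, k = 0.03, t = 7: T(7) = 20 + (50)e^(-0.21) ≈ 60.5°C.


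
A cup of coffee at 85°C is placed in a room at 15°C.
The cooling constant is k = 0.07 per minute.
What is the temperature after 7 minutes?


Newton's law: dT/dt = -k(T - T_a) has solution T(t) = T_a + (T₀ - T_a)e^(-kt).
Plug in T_a = 15, T₀ = 85, k = 0.07, t = 7: T(7) = 15 + (70)e^(-0.49) ≈ 57.9°C.


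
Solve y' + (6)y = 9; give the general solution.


P(x) = 6, Q(x) = 9; integrating factor μ = e^(6x).
(μ y)' = 9e^(6x) ⇒ μ y = (3/2)e^(6x) + C.
Divide by μ: y = 3/2 + Ce^(-6x).


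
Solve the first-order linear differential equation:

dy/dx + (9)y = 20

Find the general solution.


P(x) = 9, Q(x) = 20; integrating factor μ = e^(9x).
(μ y)' = 20e^(9x) ⇒ μ y = (20/9)e^(9x) + C.
Divide by μ: y = 20/9 + Ce^(-9x).


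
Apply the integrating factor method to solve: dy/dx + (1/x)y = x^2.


P(x) = 1/x ⇒ μ = x^1.
(x^1 y)' = x^3 ⇒ x^1 y = x^4/(4) + C.
Solve for y: y = (1/4)x^3 + C/x^1.


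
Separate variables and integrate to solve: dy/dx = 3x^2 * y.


Separate variables: dy/y = 3x^2 dx.
Integrate: ln|y| = x^3 + C₀.
Exponentiate: y = Ce^(x^3).


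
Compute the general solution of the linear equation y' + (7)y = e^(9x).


P(x) = 7 ⇒ μ = e^(7x).
(μ y)' = e^(16x) ⇒ μ y = e^(16x)/16 + C.
Divide by μ: y = (1/16)e^(9x) + Ce^(-7x).


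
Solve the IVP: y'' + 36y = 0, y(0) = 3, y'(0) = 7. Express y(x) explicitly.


Characteristic roots of r² + 36 = 0 are ±6i, so y = C₁cos(6x) + C₂sin(6x).
Apply y(0) = 3: C₁ = 3. Differentiate and apply y'(0) = 7: 6·C₂ = 7, so C₂ = 7/6.
Particular solution: y = 3cos(6x) + (7/6)sin(6x).


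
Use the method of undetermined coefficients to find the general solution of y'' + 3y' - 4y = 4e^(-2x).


Characteristic roots of r² + 3r - 4 = 0 are -4, 1.
y_h = C₁e^(-4x) + C₂e^(x).
Forcing exponent -2 is not a characteristic root; try y_p = Ae^(-2x).
Substitute: A·(4 + (3)·-2 + (-4)) = A·-6 = 4, so A = -2/3.
General solution: y = C₁e^(-4x) + C₂e^(x) - (2/3)e^(-2x).


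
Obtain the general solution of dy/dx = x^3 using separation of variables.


Integrate both sides with respect to x: y = ∫ x^3 dx = (1/4)x^4 + C.


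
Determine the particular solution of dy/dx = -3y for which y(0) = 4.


General solution of y' = -3y is y = Ce^(-3x).
Apply y(0) = 4: C = 4.
Particular solution: y = 4e^(-3x).


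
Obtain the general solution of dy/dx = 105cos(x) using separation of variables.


g(y) = 1, so integrate directly: y = ∫ 105cos(x) dx = 105sin(x) + C.


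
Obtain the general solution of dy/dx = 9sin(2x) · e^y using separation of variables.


Separate: e^(-y) dy = 9sin(2x) dx.
Integrate: -e^(-y) = -(9/2)cos(2x) + C₀.
Rearrange: e^(-y) = (9/2)cos(2x) + C.


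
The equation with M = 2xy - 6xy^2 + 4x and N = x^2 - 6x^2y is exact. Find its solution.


Check exactness: ∂M/∂y = 2x - 12xy and ∂N/∂x = 2x - 12xy; equal, so the equation is exact.
Integrate M with respect to x (treating y as constant): ∫M dx = x^2y - 3x^2y^2 + 2x^2 + h(y).
Differentiate w.r.t. y and set equal to N: all terms match, so h'(y) = 0 and h is a constant absorbed into C.
General solution: x^2y - 3x^2y^2 + 2x^2 = C.


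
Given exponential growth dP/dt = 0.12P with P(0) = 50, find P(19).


The ODE dP/dt = 0.12P has solution P(t) = P(0)e^(0.12t).
Substitute P(0) = 50 and t = 19: P(19) = 50 e^(2.28) ≈ 489.


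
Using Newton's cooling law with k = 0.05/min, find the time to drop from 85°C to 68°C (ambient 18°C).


From T(t) = T_a + (T₀ - T_a)e^(-kt), set T(t) = 68:
(68 - 18) / (85 - 18) = e^(-0.05t), so t = -ln(0.746)/0.05 ≈ 5.9 minutes.


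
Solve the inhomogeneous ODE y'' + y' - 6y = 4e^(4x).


Characteristic roots of r² + r - 6 = 0 are 2, -3.
y_h = C₁e^(2x) + C₂e^(-3x).
Forcing exponent 4 is not a characteristic root; try y_p = Ae^(4x).
Substitute: A·(16 + (1)·4 + (-6)) = A·14 = 4, so A = 2/7.
General solution: y = C₁e^(2x) + C₂e^(-3x) + (2/7)e^(4x).


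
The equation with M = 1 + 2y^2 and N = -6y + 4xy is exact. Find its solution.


Check exactness: ∂M/∂y = 4y and ∂N/∂x = 4y; equal, so the equation is exact.
Integrate M with respect to x (treating y as constant): ∫M dx = x + 2xy^2 + h(y).
Differentiate w.r.t. y and set equal to N: the x-dependent terms already match, leaving h'(y) = -6y. Integrate: h(y) = -3y^2.
So F(x,y) = x - 3y^2 + 2xy^2.
General solution: x - 3y^2 + 2xy^2 = C.


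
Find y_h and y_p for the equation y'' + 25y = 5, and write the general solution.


Homogeneous part: r² + 25 = 0 ⇒ r = ±5i, so y_h = C₁cos(5x) + C₂sin(5x).
Try constant y_p = A; plug in: 25A = 5 ⇒ A = 1/5.
General solution: y = C₁cos(5x) + C₂sin(5x) + 1/5.


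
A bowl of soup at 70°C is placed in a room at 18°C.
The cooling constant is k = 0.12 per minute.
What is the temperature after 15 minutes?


Newton's law: dT/dt = -k(T - T_a) has solution T(t) = T_a + (T₀ - T_a)e^(-kt).
Plug in T_a = 18, T₀ = 70, k = 0.12, t = 15: T(15) = 18 + (52)e^(-1.80) ≈ 26.6°C.


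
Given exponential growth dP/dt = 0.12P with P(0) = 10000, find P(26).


The ODE dP/dt = 0.12P has solution P(t) = P(0)e^(0.12t).
Substitute P(0) = 10000 and t = 26: P(26) = 10000 e^(3.12) ≈ 226464.


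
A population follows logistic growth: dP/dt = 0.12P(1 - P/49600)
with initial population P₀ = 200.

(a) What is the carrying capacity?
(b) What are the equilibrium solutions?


Logistic ODE dP/dt = 0.12P(1 - P/49600) has equilibria where dP/dt = 0, i.e. P = 0 or P = 49600.
The coefficient (1 - P/K) = 0 when P = K, identifying K = 49600 as the carrying capacity.
(a) K = 49600; (b) equilibria P = 0 and P = 49600.


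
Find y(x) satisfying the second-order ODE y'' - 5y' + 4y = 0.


Characteristic equation: r² - 5r + 4 = 0.
Factor: (r - 4)(r - 1) = 0 ⇒ r = 4, 1 (distinct real).
General solution: y = C₁e^(4x) + C₂e^(x).


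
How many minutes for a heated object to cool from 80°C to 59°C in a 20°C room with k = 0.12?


From T(t) = T_a + (T₀ - T_a)e^(-kt), set T(t) = 59:
(59 - 20) / (80 - 20) = e^(-0.12t), so t = -ln(0.650)/0.12 ≈ 3.6 minutes.


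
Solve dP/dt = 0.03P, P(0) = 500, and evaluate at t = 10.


The ODE dP/dt = 0.03P has solution P(t) = P(0)e^(0.03t).
Substitute P(0) = 500 and t = 10: P(10) = 500 e^(0.30) ≈ 675.


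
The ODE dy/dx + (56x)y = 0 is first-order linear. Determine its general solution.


P(x) = 56x ⇒ μ = e^(28x²).
Q(x) = 0 so μ y is constant: y = Ce^(-28x²).


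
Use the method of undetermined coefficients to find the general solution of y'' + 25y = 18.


Homogeneous part: r² + 25 = 0 ⇒ r = ±5i, so y_h = C₁cos(5x) + C₂sin(5x).
Try constant y_p = A; plug in: 25A = 18 ⇒ A = 18/25.
General solution: y = C₁cos(5x) + C₂sin(5x) + 18/25.


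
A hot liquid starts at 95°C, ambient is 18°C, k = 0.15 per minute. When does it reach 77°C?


From T(t) = T_a + (T₀ - T_a)e^(-kt), set T(t) = 77:
(77 - 18) / (95 - 18) = e^(-0.15t), so t = -ln(0.766)/0.15 ≈ 1.8 minutes.


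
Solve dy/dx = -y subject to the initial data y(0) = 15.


General solution of y' = -y is y = Ce^(-x).
Apply y(0) = 15: C = 15.
Particular solution: y = 15e^(-x).


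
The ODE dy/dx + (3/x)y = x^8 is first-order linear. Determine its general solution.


P(x) = 3/x ⇒ μ = x^3.
(x^3 y)' = x^11 ⇒ x^3 y = x^12/(12) + C.
Solve for y: y = (1/12)x^9 + C/x^3.


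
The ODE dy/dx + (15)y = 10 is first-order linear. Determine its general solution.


P(x) = 15, Q(x) = 10; integrating factor μ = e^(15x).
(μ y)' = 10e^(15x) ⇒ μ y = (2/3)e^(15x) + C.
Divide by μ: y = 2/3 + Ce^(-15x).


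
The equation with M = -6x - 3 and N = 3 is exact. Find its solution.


Check exactness: ∂M/∂y = 0 and ∂N/∂x = 0; equal, so the equation is exact.
Integrate M with respect to x (treating y as constant): ∫M dx = -3x^2 - 3x + h(y).
Differentiate w.r.t. y and set equal to N: the x-dependent terms already match, leaving h'(y) = 3. Integrate: h(y) = 3y.
So F(x,y) = -3x^2 - 3x + 3y.
General solution: -3x^2 - 3x + 3y = C.


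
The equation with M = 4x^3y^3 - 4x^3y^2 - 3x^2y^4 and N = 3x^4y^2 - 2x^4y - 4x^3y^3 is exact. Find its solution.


Check exactness: ∂M/∂y = 12x^3y^2 - 8x^3y - 12x^2y^3 and ∂N/∂x = 12x^3y^2 - 8x^3y - 12x^2y^3; equal, so the equation is exact.
Integrate M with respect to x (treating y as constant): ∫M dx = x^4y^3 - x^4y^2 - x^3y^4 + h(y).
Differentiate w.r.t. y and set equal to N: all terms match, so h'(y) = 0 and h is a constant absorbed into C.
General solution: x^4y^3 - x^4y^2 - x^3y^4 = C.


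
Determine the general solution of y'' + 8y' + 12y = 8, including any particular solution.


Characteristic roots of r² + 8r + 12 = 0 are -2, -6.
y_h = C₁e^(-2x) + C₂e^(-6x).
Constant forcing; try y_p = A. Then 12A = 8 ⇒ A = 2/3.
General solution: y = C₁e^(-2x) + C₂e^(-6x) + 2/3.


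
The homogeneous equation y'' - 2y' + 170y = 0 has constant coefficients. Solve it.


Characteristic equation: r² - 2r + 170 = 0.
Discriminant is negative; roots r = 1 ± 13i (complex conjugate pair).
General solution uses e^(α x)(C₁ cos(β x) + C₂ sin(β x)): y = e^(x)(C₁cos(13x) + C₂sin(13x)).


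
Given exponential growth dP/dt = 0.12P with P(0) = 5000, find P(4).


The ODE dP/dt = 0.12P has solution P(t) = P(0)e^(0.12t).
Substitute P(0) = 5000 and t = 4: P(4) = 5000 e^(0.48) ≈ 8080.


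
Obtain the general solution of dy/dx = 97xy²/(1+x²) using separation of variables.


Separate: dy/y² = 97x/(1+x²) dx.
Integrate LHS: ∫ dy/y² = -1/y.
Integrate RHS via u = 1+x²: (97/2)ln(1+x²) + C.
Result: -1/y = (97/2)ln(1+x²) + C.


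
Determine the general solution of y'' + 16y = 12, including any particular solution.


Homogeneous part: r² + 16 = 0 ⇒ r = ±4i, so y_h = C₁cos(4x) + C₂sin(4x).
Try constant y_p = A; plug in: 16A = 12 ⇒ A = 3/4.
General solution: y = C₁cos(4x) + C₂sin(4x) + 3/4.


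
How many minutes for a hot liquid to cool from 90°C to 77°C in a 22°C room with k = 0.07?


From T(t) = T_a + (T₀ - T_a)e^(-kt), set T(t) = 77:
(77 - 22) / (90 - 22) = e^(-0.07t), so t = -ln(0.809)/0.07 ≈ 3.0 minutes.


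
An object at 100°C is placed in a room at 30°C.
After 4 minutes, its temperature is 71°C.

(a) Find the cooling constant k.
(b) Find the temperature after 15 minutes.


Newton's law: T(t) = T_a + (T₀ - T_a)e^(-kt).
(a) Use T(4) = 71: (71 - 30)/(100 - 30) = e^(-k·4), so k = -ln(0.586)/4 ≈ 0.1337.
(b) Apply k to t = 15: T(15) = 30 + (70)e^(-2.006) ≈ 39.4°C.


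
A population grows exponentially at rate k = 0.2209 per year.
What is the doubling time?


Exponential growth: P(t) = P₀ e^(0.2209t). Set P(t)/P₀ = 2: e^(0.2209t) = 2.
Solve: t = ln(2)/0.2209 ≈ 3.14 years.


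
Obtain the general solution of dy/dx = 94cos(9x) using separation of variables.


g(y) = 1, so integrate directly: y = ∫ 94cos(9x) dx = (94/9)sin(9x) + C.


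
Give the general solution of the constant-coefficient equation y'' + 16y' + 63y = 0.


Characteristic equation: r² + 16r + 63 = 0.
Factor: (r + 9)(r + 7) = 0 ⇒ r = -9, -7 (distinct real).
General solution: y = C₁e^(-9x) + C₂e^(-7x).


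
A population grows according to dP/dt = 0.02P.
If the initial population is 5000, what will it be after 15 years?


The ODE dP/dt = 0.02P has solution P(t) = P(0)e^(0.02t).
Substitute P(0) = 5000 and t = 15: P(15) = 5000 e^(0.30) ≈ 6749.


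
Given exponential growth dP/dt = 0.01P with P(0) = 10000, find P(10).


The ODE dP/dt = 0.01P has solution P(t) = P(0)e^(0.01t).
Substitute P(0) = 10000 and t = 10: P(10) = 10000 e^(0.10) ≈ 11052.


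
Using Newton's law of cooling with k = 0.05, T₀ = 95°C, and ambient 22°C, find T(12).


Newton's law: dT/dt = -k(T - T_a) has solution T(t) = T_a + (T₀ - T_a)e^(-kt).
Plug in T_a = 22, T₀ = 95, k = 0.05, t = 12: T(12) = 22 + (73)e^(-0.60) ≈ 62.1°C.


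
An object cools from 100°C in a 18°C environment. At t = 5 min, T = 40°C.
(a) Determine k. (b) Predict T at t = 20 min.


Newton's law: T(t) = T_a + (T₀ - T_a)e^(-kt).
(a) Use T(5) = 40: (40 - 18)/(100 - 18) = e^(-k·5), so k = -ln(0.268)/5 ≈ 0.2631.
(b) Apply k to t = 20: T(20) = 18 + (82)e^(-5.263) ≈ 18.4°C.


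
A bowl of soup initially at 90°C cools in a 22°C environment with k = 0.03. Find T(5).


Newton's law: dT/dt = -k(T - T_a) has solution T(t) = T_a + (T₀ - T_a)e^(-kt).
Plug in T_a = 22, T₀ = 90, k = 0.03, t = 5: T(5) = 22 + (68)e^(-0.15) ≈ 80.5°C.


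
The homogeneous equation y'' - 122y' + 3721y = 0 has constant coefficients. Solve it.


Characteristic equation: r² - 122r + 3721 = 0, i.e. (r - 61)² = 0.
Repeated root r = 61; include an x factor for the second linearly independent solution.
General solution: y = (C₁ + C₂x)e^(61x).


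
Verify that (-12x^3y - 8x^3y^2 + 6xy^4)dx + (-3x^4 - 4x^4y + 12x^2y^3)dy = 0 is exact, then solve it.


Check exactness: ∂M/∂y = -12x^3 - 16x^3y + 24xy^3 and ∂N/∂x = -12x^3 - 16x^3y + 24xy^3; equal, so the equation is exact.
Integrate M with respect to x (treating y as constant): ∫M dx = -3x^4y - 2x^4y^2 + 3x^2y^4 + h(y).
Differentiate w.r.t. y and set equal to N: all terms match, so h'(y) = 0 and h is a constant absorbed into C.
General solution: -3x^4y - 2x^4y^2 + 3x^2y^4 = C.


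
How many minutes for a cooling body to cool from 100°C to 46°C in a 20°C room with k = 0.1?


From T(t) = T_a + (T₀ - T_a)e^(-kt), set T(t) = 46:
(46 - 20) / (100 - 20) = e^(-0.1t), so t = -ln(0.325)/0.1 ≈ 11.2 minutes.


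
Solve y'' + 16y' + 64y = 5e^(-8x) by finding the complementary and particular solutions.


Characteristic polynomial (r + 8)² = 0; repeated root r = -8.
y_h = (C₁ + C₂x)e^(-8x). Forcing matches the repeated root (resonance), so try y_p = Ax² e^(-8x).
Substitute and solve for A: 2A = 5, so A = 5/2.
General solution: y = (C₁ + C₂x + (5/2)x²)e^(-8x).


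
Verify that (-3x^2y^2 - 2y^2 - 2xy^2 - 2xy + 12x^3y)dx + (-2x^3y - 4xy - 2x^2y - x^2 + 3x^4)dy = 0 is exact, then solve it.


Check exactness: ∂M/∂y = -6x^2y - 4y - 4xy - 2x + 12x^3 and ∂N/∂x = -6x^2y - 4y - 4xy - 2x + 12x^3; equal, so the equation is exact.
Integrate M with respect to x (treating y as constant): ∫M dx = -x^3y^2 - 2xy^2 - x^2y^2 - x^2y + 3x^4y + h(y).
Differentiate w.r.t. y and set equal to N: all terms match, so h'(y) = 0 and h is a constant absorbed into C.
General solution: -x^3y^2 - 2xy^2 - x^2y^2 - x^2y + 3x^4y = C.


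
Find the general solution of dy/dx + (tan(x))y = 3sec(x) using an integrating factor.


P(x) = tan(x) ⇒ μ = e^(∫tan(x)dx) = sec(x).
(sec(x) y)' = 3sec²(x) ⇒ sec(x) y = 3tan(x) + C.
Multiply by cos(x): y = 3sin(x) + C·cos(x).


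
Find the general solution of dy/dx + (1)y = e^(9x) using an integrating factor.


P(x) = 1 ⇒ μ = e^(x).
(μ y)' = e^(10x) ⇒ μ y = e^(10x)/10 + C.
Divide by μ: y = (1/10)e^(9x) + Ce^(-x).


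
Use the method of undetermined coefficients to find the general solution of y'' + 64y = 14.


Homogeneous part: r² + 64 = 0 ⇒ r = ±8i, so y_h = C₁cos(8x) + C₂sin(8x).
Try constant y_p = A; plug in: 64A = 14 ⇒ A = 7/32.
General solution: y = C₁cos(8x) + C₂sin(8x) + 7/32.


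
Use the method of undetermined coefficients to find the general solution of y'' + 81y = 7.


Homogeneous part: r² + 81 = 0 ⇒ r = ±9i, so y_h = C₁cos(9x) + C₂sin(9x).
Try constant y_p = A; plug in: 81A = 7 ⇒ A = 7/81.
General solution: y = C₁cos(9x) + C₂sin(9x) + 7/81.


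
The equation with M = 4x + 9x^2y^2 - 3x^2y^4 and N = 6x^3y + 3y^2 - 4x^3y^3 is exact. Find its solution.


Check exactness: ∂M/∂y = 18x^2y - 12x^2y^3 and ∂N/∂x = 18x^2y - 12x^2y^3; equal, so the equation is exact.
Integrate M with respect to x (treating y as constant): ∫M dx = 2x^2 + 3x^3y^2 - x^3y^4 + h(y).
Differentiate w.r.t. y and set equal to N: the x-dependent terms already match, leaving h'(y) = 3y^2. Integrate: h(y) = y^3.
So F(x,y) = 2x^2 + 3x^3y^2 + y^3 - x^3y^4.
General solution: 2x^2 + 3x^3y^2 + y^3 - x^3y^4 = C.


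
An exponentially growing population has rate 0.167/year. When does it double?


Exponential growth: P(t) = P₀ e^(0.167t). Set P(t)/P₀ = 2: e^(0.167t) = 2.
Solve: t = ln(2)/0.167 ≈ 4.15 years.


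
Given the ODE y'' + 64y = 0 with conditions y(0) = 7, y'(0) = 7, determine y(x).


Characteristic roots of r² + 64 = 0 are ±8i, so y = C₁cos(8x) + C₂sin(8x).
Apply y(0) = 7: C₁ = 7. Differentiate and apply y'(0) = 7: 8·C₂ = 7, so C₂ = 7/8.
Particular solution: y = 7cos(8x) + (7/8)sin(8x).


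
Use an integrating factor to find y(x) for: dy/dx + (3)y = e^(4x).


P(x) = 3 ⇒ μ = e^(3x).
(μ y)' = e^(7x) ⇒ μ y = e^(7x)/7 + C.
Divide by μ: y = (1/7)e^(4x) + Ce^(-3x).


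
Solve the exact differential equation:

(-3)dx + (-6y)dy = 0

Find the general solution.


Check exactness: ∂M/∂y = 0 and ∂N/∂x = 0; equal, so the equation is exact.
Integrate M with respect to x (treating y as constant): ∫M dx = -3x + h(y).
Differentiate w.r.t. y and set equal to N: the x-dependent terms already match, leaving h'(y) = -6y. Integrate: h(y) = -3y^2.
So F(x,y) = -3y^2 - 3x.
General solution: -3y^2 - 3x = C.


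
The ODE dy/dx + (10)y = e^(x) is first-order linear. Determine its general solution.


P(x) = 10 ⇒ μ = e^(10x).
(μ y)' = e^(11x) ⇒ μ y = e^(11x)/11 + C.
Divide by μ: y = (1/11)e^(x) + Ce^(-10x).


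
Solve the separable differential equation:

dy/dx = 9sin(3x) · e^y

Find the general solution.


Separate: e^(-y) dy = 9sin(3x) dx.
Integrate: -e^(-y) = -3cos(3x) + C₀.
Rearrange: e^(-y) = 3cos(3x) + C.


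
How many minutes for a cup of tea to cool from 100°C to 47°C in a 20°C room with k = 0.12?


From T(t) = T_a + (T₀ - T_a)e^(-kt), set T(t) = 47:
(47 - 20) / (100 - 20) = e^(-0.12t), so t = -ln(0.338)/0.12 ≈ 9.1 minutes.


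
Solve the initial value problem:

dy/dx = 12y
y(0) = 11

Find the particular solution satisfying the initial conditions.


General solution of y' = 12y is y = Ce^(12x).
Apply y(0) = 11: C = 11.
Particular solution: y = 11e^(12x).


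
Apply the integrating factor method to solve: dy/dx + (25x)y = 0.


P(x) = 25x ⇒ μ = e^((25/2)x²).
Q(x) = 0 so μ y is constant: y = Ce^(-(25/2)x²).


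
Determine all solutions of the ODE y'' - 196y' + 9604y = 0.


Characteristic equation: r² - 196r + 9604 = 0, i.e. (r - 98)² = 0.
Repeated root r = 98; include an x factor for the second linearly independent solution.
General solution: y = (C₁ + C₂x)e^(98x).


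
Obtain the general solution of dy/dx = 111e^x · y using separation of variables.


Separate variables: dy/y = 111e^x dx.
Integrate: ln|y| = 111e^x + C₀.
Exponentiate: y = Ce^(111e^x).


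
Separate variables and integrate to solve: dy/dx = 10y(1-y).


Separate: dy/[y(1-y)] = 10 dx.
Partial fractions: 1/[y(1-y)] = 1/y + 1/(1-y).
Integrate: ln|y/(1-y)| = 10x + C₀.
Solve for y: y = 1/(1 + Ce^(-10x)).


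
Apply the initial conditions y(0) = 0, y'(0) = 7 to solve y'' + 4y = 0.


Characteristic roots of r² + 4 = 0 are ±2i, so y = C₁cos(2x) + C₂sin(2x).
Apply y(0) = 0: C₁ = 0. Differentiate and apply y'(0) = 7: 2·C₂ = 7, so C₂ = 7/2.
Particular solution: y = (7/2)sin(2x).


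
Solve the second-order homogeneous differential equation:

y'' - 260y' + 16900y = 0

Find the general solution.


Characteristic equation: r² - 260r + 16900 = 0, i.e. (r - 130)² = 0.
Repeated root r = 130; include an x factor for the second linearly independent solution.
General solution: y = (C₁ + C₂x)e^(130x).


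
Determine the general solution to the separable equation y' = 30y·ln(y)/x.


Separate: dy/[y ln(y)] = 30 dx/x.
Substitute u = ln(y): du/u = 30 dx/x.
Integrate: ln|ln(y)| = 30ln|x| + C₀, hence ln(y) = C·x^30.


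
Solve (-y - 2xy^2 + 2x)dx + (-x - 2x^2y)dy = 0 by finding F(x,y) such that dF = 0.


Check exactness: ∂M/∂y = -1 - 4xy and ∂N/∂x = -1 - 4xy; equal, so the equation is exact.
Integrate M with respect to x (treating y as constant): ∫M dx = -xy - x^2y^2 + x^2 + h(y).
Differentiate w.r.t. y and set equal to N: all terms match, so h'(y) = 0 and h is a constant absorbed into C.
General solution: -xy - x^2y^2 + x^2 = C.


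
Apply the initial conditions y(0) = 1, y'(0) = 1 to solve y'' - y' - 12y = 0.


Characteristic roots of r² - r - 12 = 0 are -3, 4.
General solution y = c₁ e^(-3x) + c₂ e^(4x).
Apply y(0) = 1: c₁ + c₂ = 1. Apply y'(0) = 1: -3 c₁ + 4 c₂ = 1.
Solve: c₁ = 3/7, c₂ = 4/7.
Particular solution: y = (3/7)e^(-3x) + (4/7)e^(4x).


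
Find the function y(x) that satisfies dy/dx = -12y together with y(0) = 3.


General solution of y' = -12y is y = Ce^(-12x).
Apply y(0) = 3: C = 3.
Particular solution: y = 3e^(-12x).


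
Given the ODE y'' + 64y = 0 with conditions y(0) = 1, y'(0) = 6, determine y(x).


Characteristic roots of r² + 64 = 0 are ±8i, so y = C₁cos(8x) + C₂sin(8x).
Apply y(0) = 1: C₁ = 1. Differentiate and apply y'(0) = 6: 8·C₂ = 6, so C₂ = 3/4.
Particular solution: y = cos(8x) + (3/4)sin(8x).


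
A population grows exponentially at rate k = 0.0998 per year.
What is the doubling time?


Exponential growth: P(t) = P₀ e^(0.0998t). Set P(t)/P₀ = 2: e^(0.0998t) = 2.
Solve: t = ln(2)/0.0998 ≈ 6.95 years.


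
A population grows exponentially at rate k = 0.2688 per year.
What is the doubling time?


Exponential growth: P(t) = P₀ e^(0.2688t). Set P(t)/P₀ = 2: e^(0.2688t) = 2.
Solve: t = ln(2)/0.2688 ≈ 2.58 years.


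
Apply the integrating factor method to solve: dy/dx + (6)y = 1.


P(x) = 6, Q(x) = 1; integrating factor μ = e^(6x).
(μ y)' = e^(6x) ⇒ μ y = (1/6)e^(6x) + C.
Divide by μ: y = 1/6 + Ce^(-6x).


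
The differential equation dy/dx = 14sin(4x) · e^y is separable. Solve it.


Separate: e^(-y) dy = 14sin(4x) dx.
Integrate: -e^(-y) = -(7/2)cos(4x) + C₀.
Rearrange: e^(-y) = (7/2)cos(4x) + C.


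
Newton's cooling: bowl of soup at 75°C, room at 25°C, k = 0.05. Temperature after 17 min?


Newton's law: dT/dt = -k(T - T_a) has solution T(t) = T_a + (T₀ - T_a)e^(-kt).
Plug in T_a = 25, T₀ = 75, k = 0.05, t = 17: T(17) = 25 + (50)e^(-0.85) ≈ 46.4°C.


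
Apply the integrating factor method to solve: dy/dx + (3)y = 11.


P(x) = 3, Q(x) = 11; integrating factor μ = e^(3x).
(μ y)' = 11e^(3x) ⇒ μ y = (11/3)e^(3x) + C.
Divide by μ: y = 11/3 + Ce^(-3x).


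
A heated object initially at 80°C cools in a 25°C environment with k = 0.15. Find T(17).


Newton's law: dT/dt = -k(T - T_a) has solution T(t) = T_a + (T₀ - T_a)e^(-kt).
Plug in T_a = 25, T₀ = 80, k = 0.15, t = 17: T(17) = 25 + (55)e^(-2.55) ≈ 29.3°C.


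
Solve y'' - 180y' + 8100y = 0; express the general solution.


Characteristic equation: r² - 180r + 8100 = 0, i.e. (r - 90)² = 0.
Repeated root r = 90; include an x factor for the second linearly independent solution.
General solution: y = (C₁ + C₂x)e^(90x).


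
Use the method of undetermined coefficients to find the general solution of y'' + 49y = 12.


Homogeneous part: r² + 49 = 0 ⇒ r = ±7i, so y_h = C₁cos(7x) + C₂sin(7x).
Try constant y_p = A; plug in: 49A = 12 ⇒ A = 12/49.
General solution: y = C₁cos(7x) + C₂sin(7x) + 12/49.


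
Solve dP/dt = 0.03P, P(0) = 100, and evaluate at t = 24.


The ODE dP/dt = 0.03P has solution P(t) = P(0)e^(0.03t).
Substitute P(0) = 100 and t = 24: P(24) = 100 e^(0.72) ≈ 205.


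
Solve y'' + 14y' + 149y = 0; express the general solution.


Characteristic equation: r² + 14r + 149 = 0.
Discriminant is negative; roots r = -7 ± 10i (complex conjugate pair).
General solution uses e^(α x)(C₁ cos(β x) + C₂ sin(β x)): y = e^(-7x)(C₁cos(10x) + C₂sin(10x)).


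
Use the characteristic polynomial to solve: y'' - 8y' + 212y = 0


Characteristic equation: r² - 8r + 212 = 0.
Discriminant is negative; roots r = 4 ± 14i (complex conjugate pair).
General solution uses e^(α x)(C₁ cos(β x) + C₂ sin(β x)): y = e^(4x)(C₁cos(14x) + C₂sin(14x)).


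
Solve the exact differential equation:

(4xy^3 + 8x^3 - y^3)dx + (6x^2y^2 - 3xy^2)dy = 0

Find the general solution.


Check exactness: ∂M/∂y = 12xy^2 - 3y^2 and ∂N/∂x = 12xy^2 - 3y^2; equal, so the equation is exact.
Integrate M with respect to x (treating y as constant): ∫M dx = 2x^2y^3 + 2x^4 - xy^3 + h(y).
Differentiate w.r.t. y and set equal to N: all terms match, so h'(y) = 0 and h is a constant absorbed into C.
General solution: 2x^2y^3 + 2x^4 - xy^3 = C.


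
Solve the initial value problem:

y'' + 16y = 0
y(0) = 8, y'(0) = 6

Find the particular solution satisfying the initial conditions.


Characteristic roots of r² + 16 = 0 are ±4i, so y = C₁cos(4x) + C₂sin(4x).
Apply y(0) = 8: C₁ = 8. Differentiate and apply y'(0) = 6: 4·C₂ = 6, so C₂ = 3/2.
Particular solution: y = 8cos(4x) + (3/2)sin(4x).


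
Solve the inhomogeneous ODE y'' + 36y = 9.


Homogeneous part: r² + 36 = 0 ⇒ r = ±6i, so y_h = C₁cos(6x) + C₂sin(6x).
Try constant y_p = A; plug in: 36A = 9 ⇒ A = 1/4.
General solution: y = C₁cos(6x) + C₂sin(6x) + 1/4.


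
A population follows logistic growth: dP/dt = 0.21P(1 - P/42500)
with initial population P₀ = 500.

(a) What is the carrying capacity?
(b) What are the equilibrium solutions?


Logistic ODE dP/dt = 0.21P(1 - P/42500) has equilibria where dP/dt = 0, i.e. P = 0 or P = 42500.
The coefficient (1 - P/K) = 0 when P = K, identifying K = 42500 as the carrying capacity.
(a) K = 42500; (b) equilibria P = 0 and P = 42500.


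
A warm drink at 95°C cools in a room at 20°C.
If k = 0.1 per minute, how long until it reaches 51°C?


From T(t) = T_a + (T₀ - T_a)e^(-kt), set T(t) = 51:
(51 - 20) / (95 - 20) = e^(-0.1t), so t = -ln(0.413)/0.1 ≈ 8.8 minutes.


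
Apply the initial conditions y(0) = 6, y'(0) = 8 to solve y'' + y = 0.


Characteristic roots of r² + 1 = 0 are ±1i, so y = C₁cos(x) + C₂sin(x).
Apply y(0) = 6: C₁ = 6. Differentiate and apply y'(0) = 8: 1·C₂ = 8, so C₂ = 8.
Particular solution: y = 6cos(x) + 8sin(x).


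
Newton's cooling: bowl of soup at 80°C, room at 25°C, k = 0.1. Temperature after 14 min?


Newton's law: dT/dt = -k(T - T_a) has solution T(t) = T_a + (T₀ - T_a)e^(-kt).
Plug in T_a = 25, T₀ = 80, k = 0.1, t = 14: T(14) = 25 + (55)e^(-1.40) ≈ 38.6°C.


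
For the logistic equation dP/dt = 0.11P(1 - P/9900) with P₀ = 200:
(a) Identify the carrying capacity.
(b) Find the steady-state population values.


Logistic ODE dP/dt = 0.11P(1 - P/9900) has equilibria where dP/dt = 0, i.e. P = 0 or P = 9900.
The coefficient (1 - P/K) = 0 when P = K, identifying K = 9900 as the carrying capacity.
(a) K = 9900; (b) equilibria P = 0 and P = 9900.


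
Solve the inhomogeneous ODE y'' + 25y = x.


Homogeneous: r² + 25 = 0 ⇒ r = ±5i, y_h = C₁cos(5x) + C₂sin(5x).
Polynomial forcing; try y_p = Ax + B. Then y_p'' + 25 y_p = 25(Ax + B) = x, so B = 0 and A = 1/25.
General solution: y = C₁cos(5x) + C₂sin(5x) + (1/25)x.
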